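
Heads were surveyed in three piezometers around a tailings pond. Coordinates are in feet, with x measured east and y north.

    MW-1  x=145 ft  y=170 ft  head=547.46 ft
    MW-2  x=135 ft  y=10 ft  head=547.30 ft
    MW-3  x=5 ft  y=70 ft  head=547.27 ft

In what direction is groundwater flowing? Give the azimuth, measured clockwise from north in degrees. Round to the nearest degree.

With h = a·x + b·y + c and MW-1 as origin, the differences give:
  (-10)·a + (-160)·b = -0.16
  (-140)·a + (-100)·b = -0.19
Eliminate b (×(-100) and ×(-160), subtract): -21400·a = -14.400 → a = ∂h/∂x = +0.0006729
Back-substitute: b = ∂h/∂y = +0.0009579.
Flow direction (−∇h) has components (-0.0006729 E, -0.0009579 N).
Azimuth = atan2(E, N) = atan2(-0.0006729, -0.0009579) = 215.1° ≈ 215°.

215°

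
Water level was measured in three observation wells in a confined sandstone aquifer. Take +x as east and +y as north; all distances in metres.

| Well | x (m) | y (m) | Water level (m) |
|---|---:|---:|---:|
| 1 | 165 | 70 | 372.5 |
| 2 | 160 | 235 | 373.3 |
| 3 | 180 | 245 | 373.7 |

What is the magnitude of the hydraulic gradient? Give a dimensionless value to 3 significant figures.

Three-point gradient (reference 1): Δ to 2 = (-5, 165, +0.8), Δ to 3 = (15, 175, +1.2).
∂h/∂x = +0.01731, ∂h/∂y = +0.005373 (det = -3350).
|∇h| = √(0.01731² + 0.005373²) = 0.01812

0.0181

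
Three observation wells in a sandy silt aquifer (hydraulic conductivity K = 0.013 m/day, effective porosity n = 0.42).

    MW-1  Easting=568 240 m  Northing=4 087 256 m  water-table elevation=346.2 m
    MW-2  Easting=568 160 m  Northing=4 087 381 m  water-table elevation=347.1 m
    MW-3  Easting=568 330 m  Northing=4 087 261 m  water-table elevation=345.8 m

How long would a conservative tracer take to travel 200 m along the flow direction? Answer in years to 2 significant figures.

2800 years

Three-point gradient (reference MW-1): Δ to MW-2 = (-80, 125, +0.9), Δ to MW-3 = (90, 5, -0.4).
∂h/∂x = -0.004678, ∂h/∂y = +0.004206 (det = -11650).
|∇h| = √(-0.004678² + 0.004206²) = 0.006291
Seepage velocity v = K·i/n = 0.013 × 0.006291 / 0.42 = 0.0001947 m/day.
t = 200 / 0.0001947 = 1.027e+06 days = 2.81e+03 years.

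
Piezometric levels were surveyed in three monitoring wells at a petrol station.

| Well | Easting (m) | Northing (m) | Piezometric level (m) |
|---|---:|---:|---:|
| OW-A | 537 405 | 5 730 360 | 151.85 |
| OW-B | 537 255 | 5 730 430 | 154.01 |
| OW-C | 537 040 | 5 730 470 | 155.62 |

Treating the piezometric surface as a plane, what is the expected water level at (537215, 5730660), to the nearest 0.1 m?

159.8 m

Three-point gradient (reference OW-A): Δ to OW-B = (-150, 70, +2.16), Δ to OW-C = (-365, 110, +3.77).
∂h/∂x = -0.002906, ∂h/∂y = +0.02463 (det = 9050).
h(537215, 5730660) = 151.85 + (-0.002906)·(-190) + (+0.02463)·(300) = 151.85 +0.552 +7.389 = 159.791 m.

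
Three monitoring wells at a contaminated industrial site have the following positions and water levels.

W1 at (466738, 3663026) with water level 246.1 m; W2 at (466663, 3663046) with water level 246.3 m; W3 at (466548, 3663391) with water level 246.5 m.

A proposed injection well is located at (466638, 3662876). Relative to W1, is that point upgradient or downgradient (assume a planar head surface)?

Taking W1 as reference: W2−W1 = (-75, 20, +0.2); W3−W1 = (-190, 365, +0.4).
Solve a·Δx + b·Δy = Δh: det = (-75)·365 − (-190)·20 = -23575.
∂h/∂x = [(+0.2)·365 − (+0.4)·20] / -23575 = -0.002757
∂h/∂y = [(-75)·(+0.4) − (-190)·(+0.2)] / -23575 = -0.0003393
Head at (466638, 3662876) = 246.1 + (-0.002757)·(-100) + (-0.0003393)·(-150) = 246.43 m.
That is higher than the 246.1 m at W1, so the point is upgradient.

upgradient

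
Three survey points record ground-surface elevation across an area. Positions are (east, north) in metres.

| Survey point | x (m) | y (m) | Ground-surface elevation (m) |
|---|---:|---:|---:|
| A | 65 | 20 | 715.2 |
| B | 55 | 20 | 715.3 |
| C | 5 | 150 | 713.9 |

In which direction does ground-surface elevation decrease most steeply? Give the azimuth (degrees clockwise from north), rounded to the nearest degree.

034°

Three-point gradient (reference A): Δ to B = (-10, 0, +0.1), Δ to C = (-60, 130, -1.3).
∂z/∂x = -0.010000, ∂z/∂y = -0.01462 (det = -1300).
Steepest decrease is along −∇f: components (+0.010000 E, +0.01462 N).
Azimuth = atan2(+0.010000, +0.01462) = 34.4° ≈ 034°.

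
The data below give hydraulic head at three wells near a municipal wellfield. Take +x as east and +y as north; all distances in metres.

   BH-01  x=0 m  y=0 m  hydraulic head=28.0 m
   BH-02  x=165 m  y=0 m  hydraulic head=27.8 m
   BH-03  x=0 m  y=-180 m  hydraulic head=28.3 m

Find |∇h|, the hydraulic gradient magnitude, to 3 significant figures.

∂h/∂x = (27.8 − 28.0) / (165 − 0) = -0.001212
∂h/∂y = (28.3 − 28.0) / (-180 − 0) = -0.001667
|∇h| = √(-0.001212² + -0.001667²) = 0.002061

0.00206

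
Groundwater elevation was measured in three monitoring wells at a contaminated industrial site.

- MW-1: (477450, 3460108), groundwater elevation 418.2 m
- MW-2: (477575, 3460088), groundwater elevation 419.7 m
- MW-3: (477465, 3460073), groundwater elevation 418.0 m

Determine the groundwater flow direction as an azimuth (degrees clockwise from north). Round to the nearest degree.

Differences from MW-1: to MW-2 (Δx, Δy, Δh) = (125, -20, +1.5); to MW-3 = (15, -35, -0.2).
Solve a·Δx + b·Δy = Δh: det = 125·(-35) − 15·(-20) = -4075.
∂h/∂x = [(+1.5)·(-35) − (-0.2)·(-20)] / -4075 = +0.01387
∂h/∂y = [125·(-0.2) − 15·(+1.5)] / -4075 = +0.01166
Flow direction (−∇h) has components (-0.01387 E, -0.01166 N).
Azimuth = atan2(E, N) = atan2(-0.01387, -0.01166) = 229.9° ≈ 230°.

230°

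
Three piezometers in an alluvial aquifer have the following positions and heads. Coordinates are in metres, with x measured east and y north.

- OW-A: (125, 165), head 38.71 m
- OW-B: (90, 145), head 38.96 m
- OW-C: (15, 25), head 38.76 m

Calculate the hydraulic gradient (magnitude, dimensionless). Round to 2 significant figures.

With h = a·x + b·y + c and OW-A as origin, the differences give:
  (-35)·a + (-20)·b = +0.25
  (-110)·a + (-140)·b = +0.05
Eliminate b (×(-140) and ×(-20), subtract): 2700·a = -34.000 → a = ∂h/∂x = -0.01259
Back-substitute: b = ∂h/∂y = +0.009537.
|∇h| = √(-0.01259² + 0.009537²) = 0.01579

0.016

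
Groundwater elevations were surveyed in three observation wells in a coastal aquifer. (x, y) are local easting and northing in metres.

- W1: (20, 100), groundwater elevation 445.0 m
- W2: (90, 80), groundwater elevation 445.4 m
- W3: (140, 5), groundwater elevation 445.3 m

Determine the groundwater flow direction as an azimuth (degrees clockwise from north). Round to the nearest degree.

Three-point gradient (reference W1): Δ to W2 = (70, -20, +0.4), Δ to W3 = (120, -95, +0.3).
∂h/∂x = +0.007529, ∂h/∂y = +0.006353 (det = -4250).
Flow direction (−∇h) has components (-0.007529 E, -0.006353 N).
Azimuth = atan2(E, N) = atan2(-0.007529, -0.006353) = 229.8° ≈ 230°.

230°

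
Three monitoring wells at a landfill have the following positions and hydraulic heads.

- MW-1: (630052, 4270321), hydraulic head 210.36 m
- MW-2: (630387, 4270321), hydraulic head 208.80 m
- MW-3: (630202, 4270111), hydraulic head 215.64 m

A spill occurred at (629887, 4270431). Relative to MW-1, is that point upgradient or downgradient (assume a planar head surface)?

downgradient

Three-point gradient (reference MW-1): Δ to MW-2 = (335, 0, -1.56), Δ to MW-3 = (150, -210, +5.28).
∂h/∂x = -0.004657, ∂h/∂y = -0.02847 (det = -70350).
Head at (629887, 4270431) = 210.36 + (-0.004657)·(-165) + (-0.02847)·(110) = 208.00 m.
That is lower than the 210.36 m at MW-1, so the point is downgradient.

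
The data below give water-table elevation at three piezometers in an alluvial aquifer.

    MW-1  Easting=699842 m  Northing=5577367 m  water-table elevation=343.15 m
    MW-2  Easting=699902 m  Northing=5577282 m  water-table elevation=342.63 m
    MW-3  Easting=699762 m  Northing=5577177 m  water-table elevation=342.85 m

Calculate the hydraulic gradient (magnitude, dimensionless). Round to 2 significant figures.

Three-point gradient (reference MW-1): Δ to MW-2 = (60, -85, -0.52), Δ to MW-3 = (-80, -190, -0.30).
∂h/∂x = -0.004027, ∂h/∂y = +0.003275 (det = -18200).
|∇h| = √(-0.004027² + 0.003275²) = 0.005191

0.0052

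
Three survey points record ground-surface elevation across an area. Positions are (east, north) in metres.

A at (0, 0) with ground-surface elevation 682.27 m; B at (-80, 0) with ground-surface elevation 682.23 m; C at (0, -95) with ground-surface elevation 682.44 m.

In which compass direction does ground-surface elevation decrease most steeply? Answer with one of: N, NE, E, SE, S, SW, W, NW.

∂z/∂x = (682.23 − 682.27) / (-80 − 0) = +0.0005000
∂z/∂y = (682.44 − 682.27) / (-95 − 0) = -0.001789
Steepest decrease is along −∇f = (-0.0005000 E, +0.001789 N) → north.

N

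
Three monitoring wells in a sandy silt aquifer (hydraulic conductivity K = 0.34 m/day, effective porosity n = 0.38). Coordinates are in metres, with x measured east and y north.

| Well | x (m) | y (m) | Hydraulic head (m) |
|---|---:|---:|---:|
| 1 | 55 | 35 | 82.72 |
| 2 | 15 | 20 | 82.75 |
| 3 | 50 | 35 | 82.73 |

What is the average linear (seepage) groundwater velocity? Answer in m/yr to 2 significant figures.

1.3 m/yr

Differences from 1: to 2 (Δx, Δy, Δh) = (-40, -15, +0.03); to 3 = (-5, 0, +0.01).
Determinant of the coordinate differences = (-40)·0 − (-5)·(-15) = -75.
∂h/∂x = [(+0.03)·0 − (+0.01)·(-15)] / -75 = -0.002000
∂h/∂y = [(-40)·(+0.01) − (-5)·(+0.03)] / -75 = +0.003333
|∇h| = √(-0.002000² + 0.003333²) = 0.003887
Seepage velocity v = K·i/n = 0.34 × 0.003887 / 0.38 = 0.003478 m/day = 1.27 m/yr.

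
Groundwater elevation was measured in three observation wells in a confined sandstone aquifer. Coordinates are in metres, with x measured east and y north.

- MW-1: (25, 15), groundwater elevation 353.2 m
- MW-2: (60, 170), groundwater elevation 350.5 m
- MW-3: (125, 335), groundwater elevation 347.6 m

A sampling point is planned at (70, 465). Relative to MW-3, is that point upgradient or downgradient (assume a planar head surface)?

With h = a·x + b·y + c and MW-1 as origin, the differences give:
  35·a + 155·b = -2.7
  100·a + 320·b = -5.6
Eliminate b (×320 and ×155, subtract): -4300·a = 4.00 → a = ∂h/∂x = -0.0009302
Back-substitute: b = ∂h/∂y = -0.01721.
Head at (70, 465) = 353.2 + (-0.0009302)·(45) + (-0.01721)·(450) = 345.41 m.
That is lower than the 347.6 m at MW-3, so the point is downgradient.

downgradient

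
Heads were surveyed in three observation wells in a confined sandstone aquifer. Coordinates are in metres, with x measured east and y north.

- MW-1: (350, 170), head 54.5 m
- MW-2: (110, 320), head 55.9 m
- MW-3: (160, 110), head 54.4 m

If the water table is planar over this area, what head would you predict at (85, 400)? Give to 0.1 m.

Taking MW-1 as reference: MW-2−MW-1 = (-240, 150, +1.4); MW-3−MW-1 = (-190, -60, -0.1).
Solve a·Δx + b·Δy = Δh: det = (-240)·(-60) − (-190)·150 = 42900.
∂h/∂x = [(+1.4)·(-60) − (-0.1)·150] / 42900 = -0.001608
∂h/∂y = [(-240)·(-0.1) − (-190)·(+1.4)] / 42900 = +0.006760
h(85, 400) = 54.5 + (-0.001608)·(-265) + (+0.006760)·(230) = 54.5 +0.426 +1.555 = 56.481 m.

56.5 m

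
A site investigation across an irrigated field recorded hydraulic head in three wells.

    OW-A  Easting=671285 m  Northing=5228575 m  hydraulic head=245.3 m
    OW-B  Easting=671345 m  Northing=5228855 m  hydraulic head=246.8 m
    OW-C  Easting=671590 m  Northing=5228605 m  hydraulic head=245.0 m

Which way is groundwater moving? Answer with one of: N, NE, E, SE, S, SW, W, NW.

Three-point gradient (reference OW-A): Δ to OW-B = (60, 280, +1.5), Δ to OW-C = (305, 30, -0.3).
∂h/∂x = -0.001543, ∂h/∂y = +0.005688 (det = -83600).
Flow = −∇h = (+0.001543 east, -0.005688 north), which points south.

S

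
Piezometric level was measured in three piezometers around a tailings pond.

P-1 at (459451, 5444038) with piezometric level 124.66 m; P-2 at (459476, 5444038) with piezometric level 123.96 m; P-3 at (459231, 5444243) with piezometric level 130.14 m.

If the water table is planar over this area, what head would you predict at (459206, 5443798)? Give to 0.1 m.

132.3 m

Differences from P-1: to P-2 (Δx, Δy, Δh) = (25, 0, -0.70); to P-3 = (-220, 205, +5.48).
Determinant of the coordinate differences = 25·205 − (-220)·0 = 5125.
∂h/∂x = [(-0.70)·205 − (+5.48)·0] / 5125 = -0.02800
∂h/∂y = [25·(+5.48) − (-220)·(-0.70)] / 5125 = -0.003317
h(459206, 5443798) = 124.66 + (-0.02800)·(-245) + (-0.003317)·(-240) = 124.66 +6.860 +0.796 = 132.316 m.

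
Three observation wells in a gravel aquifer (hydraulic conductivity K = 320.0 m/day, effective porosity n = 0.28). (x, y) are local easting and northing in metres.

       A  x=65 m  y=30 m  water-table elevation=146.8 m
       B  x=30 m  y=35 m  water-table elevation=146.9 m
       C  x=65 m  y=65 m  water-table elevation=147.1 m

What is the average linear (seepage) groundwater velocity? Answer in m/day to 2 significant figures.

With h = a·x + b·y + c and A as origin, the differences give:
  (-35)·a + 5·b = +0.1
  0·a + 35·b = +0.3
Eliminate b (×35 and ×5, subtract): -1225·a = 2.00 → a = ∂h/∂x = -0.001633
Back-substitute: b = ∂h/∂y = +0.008571.
|∇h| = √(-0.001633² + 0.008571²) = 0.008725
Seepage velocity v = K·i/n = 320.0 × 0.008725 / 0.28 = 9.971 m/day.

10.0 m/day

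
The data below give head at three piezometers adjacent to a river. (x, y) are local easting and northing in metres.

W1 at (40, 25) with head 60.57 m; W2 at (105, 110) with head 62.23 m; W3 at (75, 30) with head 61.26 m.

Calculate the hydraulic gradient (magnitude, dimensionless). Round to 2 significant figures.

0.020

Three-point gradient (reference W1): Δ to W2 = (65, 85, +1.66), Δ to W3 = (35, 5, +0.69).
∂h/∂x = +0.01900, ∂h/∂y = +0.005000 (det = -2650).
|∇h| = √(0.01900² + 0.005000²) = 0.01965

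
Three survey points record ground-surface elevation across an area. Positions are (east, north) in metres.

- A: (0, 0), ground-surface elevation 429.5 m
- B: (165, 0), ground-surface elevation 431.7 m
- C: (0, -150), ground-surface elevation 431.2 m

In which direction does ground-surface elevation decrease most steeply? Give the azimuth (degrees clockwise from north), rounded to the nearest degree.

310°

∂z/∂x = (431.7 − 429.5) / (165 − 0) = +0.01333
∂z/∂y = (431.2 − 429.5) / (-150 − 0) = -0.01133
Steepest decrease is along −∇f: components (-0.01333 E, +0.01133 N).
Azimuth = atan2(-0.01333, +0.01133) = 310.4° ≈ 310°.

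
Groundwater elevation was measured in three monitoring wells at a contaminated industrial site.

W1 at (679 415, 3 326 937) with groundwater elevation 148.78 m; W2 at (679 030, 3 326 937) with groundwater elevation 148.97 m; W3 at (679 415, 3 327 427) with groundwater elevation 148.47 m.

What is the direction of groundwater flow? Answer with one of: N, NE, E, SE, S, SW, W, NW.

∂h/∂x = (148.97 − 148.78) / (679030 − 679415) = -0.0004935
∂h/∂y = (148.47 − 148.78) / (3327427 − 3326937) = -0.0006327
Flow = −∇h = (+0.0004935 east, +0.0006327 north), which points northeast.

NE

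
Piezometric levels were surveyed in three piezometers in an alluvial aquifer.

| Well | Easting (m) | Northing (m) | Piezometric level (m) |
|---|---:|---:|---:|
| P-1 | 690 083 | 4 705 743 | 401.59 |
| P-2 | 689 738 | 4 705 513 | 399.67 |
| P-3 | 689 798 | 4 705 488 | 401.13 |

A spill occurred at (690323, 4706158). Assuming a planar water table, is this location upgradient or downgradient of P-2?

downgradient

Taking P-1 as reference: P-2−P-1 = (-345, -230, -1.92); P-3−P-1 = (-285, -255, -0.46).
Solve a·Δx + b·Δy = Δh: det = (-345)·(-255) − (-285)·(-230) = 22425.
∂h/∂x = [(-1.92)·(-255) − (-0.46)·(-230)] / 22425 = +0.01711
∂h/∂y = [(-345)·(-0.46) − (-285)·(-1.92)] / 22425 = -0.01732
Head at (690323, 4706158) = 401.59 + (+0.01711)·(240) + (-0.01732)·(415) = 398.51 m.
That is lower than the 399.67 m at P-2, so the point is downgradient.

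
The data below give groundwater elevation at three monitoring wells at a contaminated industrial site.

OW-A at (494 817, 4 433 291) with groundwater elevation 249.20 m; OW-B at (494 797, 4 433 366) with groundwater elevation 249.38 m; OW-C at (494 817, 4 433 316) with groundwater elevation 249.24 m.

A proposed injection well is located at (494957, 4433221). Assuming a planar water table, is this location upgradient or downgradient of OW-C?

Differences from OW-A: to OW-B (Δx, Δy, Δh) = (-20, 75, +0.18); to OW-C = (0, 25, +0.04).
Determinant of the coordinate differences = (-20)·25 − 0·75 = -500.
∂h/∂x = [(+0.18)·25 − (+0.04)·75] / -500 = -0.003000
∂h/∂y = [(-20)·(+0.04) − 0·(+0.18)] / -500 = +0.001600
Head at (494957, 4433221) = 249.20 + (-0.003000)·(140) + (+0.001600)·(-70) = 248.67 m.
That is lower than the 249.24 m at OW-C, so the point is downgradient.

downgradient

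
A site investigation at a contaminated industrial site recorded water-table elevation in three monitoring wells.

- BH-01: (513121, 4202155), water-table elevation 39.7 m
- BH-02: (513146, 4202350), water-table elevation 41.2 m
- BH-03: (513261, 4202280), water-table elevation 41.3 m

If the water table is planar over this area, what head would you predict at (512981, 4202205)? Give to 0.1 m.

39.3 m

Taking BH-01 as reference: BH-02−BH-01 = (25, 195, +1.5); BH-03−BH-01 = (140, 125, +1.6).
Determinant of the coordinate differences = 25·125 − 140·195 = -24175.
∂h/∂x = [(+1.5)·125 − (+1.6)·195] / -24175 = +0.005150
∂h/∂y = [25·(+1.6) − 140·(+1.5)] / -24175 = +0.007032
h(512981, 4202205) = 39.7 + (+0.005150)·(-140) + (+0.007032)·(50) = 39.7 -0.721 +0.352 = 39.331 m.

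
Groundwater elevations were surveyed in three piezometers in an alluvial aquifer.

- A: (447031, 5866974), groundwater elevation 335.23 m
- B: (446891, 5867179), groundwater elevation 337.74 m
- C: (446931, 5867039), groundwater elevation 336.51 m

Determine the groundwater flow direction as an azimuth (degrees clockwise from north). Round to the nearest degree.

126°

Taking A as reference: B−A = (-140, 205, +2.51); C−A = (-100, 65, +1.28).
Determinant of the coordinate differences = (-140)·65 − (-100)·205 = 11400.
∂h/∂x = [(+2.51)·65 − (+1.28)·205] / 11400 = -0.008706
∂h/∂y = [(-140)·(+1.28) − (-100)·(+2.51)] / 11400 = +0.006298
Flow direction (−∇h) has components (+0.008706 E, -0.006298 N).
Azimuth = atan2(E, N) = atan2(+0.008706, -0.006298) = 125.9° ≈ 126°.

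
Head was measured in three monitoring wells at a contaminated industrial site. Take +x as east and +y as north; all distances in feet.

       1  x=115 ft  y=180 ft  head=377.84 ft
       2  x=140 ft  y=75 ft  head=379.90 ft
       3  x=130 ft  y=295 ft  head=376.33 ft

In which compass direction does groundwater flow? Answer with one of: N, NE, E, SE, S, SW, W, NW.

With h = a·x + b·y + c and 1 as origin, the differences give:
  25·a + (-105)·b = +2.06
  15·a + 115·b = -1.51
Eliminate b (×115 and ×(-105), subtract): 4450·a = 78.350 → a = ∂h/∂x = +0.01761
Back-substitute: b = ∂h/∂y = -0.01543.
Flow = −∇h = (-0.01761 east, +0.01543 north), which points northwest.

NW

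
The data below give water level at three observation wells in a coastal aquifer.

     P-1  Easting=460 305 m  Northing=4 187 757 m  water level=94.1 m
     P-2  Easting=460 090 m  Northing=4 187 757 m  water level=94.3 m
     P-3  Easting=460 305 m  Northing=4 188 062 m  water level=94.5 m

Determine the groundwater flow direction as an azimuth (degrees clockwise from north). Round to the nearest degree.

∂h/∂x = (94.3 − 94.1) / (460090 − 460305) = -0.0009302
∂h/∂y = (94.5 − 94.1) / (4188062 − 4187757) = +0.001311
Flow direction (−∇h) has components (+0.0009302 E, -0.001311 N).
Azimuth = atan2(E, N) = atan2(+0.0009302, -0.001311) = 144.7° ≈ 145°.

145°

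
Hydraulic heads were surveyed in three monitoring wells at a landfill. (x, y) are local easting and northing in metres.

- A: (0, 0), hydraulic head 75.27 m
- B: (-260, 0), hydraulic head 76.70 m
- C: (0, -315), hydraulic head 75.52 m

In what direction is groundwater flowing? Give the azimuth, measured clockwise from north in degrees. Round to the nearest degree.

082°

∂h/∂x = (76.70 − 75.27) / (-260 − 0) = -0.005500
∂h/∂y = (75.52 − 75.27) / (-315 − 0) = -0.0007937
Flow direction (−∇h) has components (+0.005500 E, +0.0007937 N).
Azimuth = atan2(E, N) = atan2(+0.005500, +0.0007937) = 81.8° ≈ 082°.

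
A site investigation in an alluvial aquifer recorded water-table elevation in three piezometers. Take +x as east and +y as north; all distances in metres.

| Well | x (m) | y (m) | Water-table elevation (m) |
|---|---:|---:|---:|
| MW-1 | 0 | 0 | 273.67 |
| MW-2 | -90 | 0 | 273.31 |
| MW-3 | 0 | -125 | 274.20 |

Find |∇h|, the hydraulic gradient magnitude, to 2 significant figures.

∂h/∂x = (273.31 − 273.67) / (-90 − 0) = +0.004000
∂h/∂y = (274.20 − 273.67) / (-125 − 0) = -0.004240
|∇h| = √(0.004000² + -0.004240²) = 0.005829

0.0058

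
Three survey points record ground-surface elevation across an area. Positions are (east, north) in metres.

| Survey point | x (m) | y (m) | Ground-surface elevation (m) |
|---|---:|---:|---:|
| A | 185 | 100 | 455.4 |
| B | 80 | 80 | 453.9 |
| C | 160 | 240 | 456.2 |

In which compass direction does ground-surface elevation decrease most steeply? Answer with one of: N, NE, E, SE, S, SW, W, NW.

Taking A as reference: B−A = (-105, -20, -1.5); C−A = (-25, 140, +0.8).
Solve a·Δx + b·Δy = Δz: det = (-105)·140 − (-25)·(-20) = -15200.
∂z/∂x = [(-1.5)·140 − (+0.8)·(-20)] / -15200 = +0.01276
∂z/∂y = [(-105)·(+0.8) − (-25)·(-1.5)] / -15200 = +0.007993
Steepest decrease is along −∇f = (-0.01276 E, -0.007993 N) → southwest.

SW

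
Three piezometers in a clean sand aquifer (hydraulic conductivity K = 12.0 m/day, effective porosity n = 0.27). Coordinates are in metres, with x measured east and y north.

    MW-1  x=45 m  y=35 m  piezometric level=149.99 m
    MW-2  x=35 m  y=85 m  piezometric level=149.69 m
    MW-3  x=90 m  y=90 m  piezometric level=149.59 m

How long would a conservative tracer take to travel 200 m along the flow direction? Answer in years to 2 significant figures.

1.9 years

With h = a·x + b·y + c and MW-1 as origin, the differences give:
  (-10)·a + 50·b = -0.30
  45·a + 55·b = -0.40
Eliminate b (×55 and ×50, subtract): -2800·a = 3.500 → a = ∂h/∂x = -0.001250
Back-substitute: b = ∂h/∂y = -0.006250.
|∇h| = √(-0.001250² + -0.006250²) = 0.006374
Seepage velocity v = K·i/n = 12.0 × 0.006374 / 0.27 = 0.2833 m/day.
t = 200 / 0.2833 = 706 days = 1.93 years.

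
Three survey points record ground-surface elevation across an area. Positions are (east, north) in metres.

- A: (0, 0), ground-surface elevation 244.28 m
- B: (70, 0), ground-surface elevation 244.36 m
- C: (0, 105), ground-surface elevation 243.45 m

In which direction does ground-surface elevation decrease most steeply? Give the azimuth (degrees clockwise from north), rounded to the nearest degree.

∂z/∂x = (244.36 − 244.28) / (70 − 0) = +0.001143
∂z/∂y = (243.45 − 244.28) / (105 − 0) = -0.007905
Steepest decrease is along −∇f: components (-0.001143 E, +0.007905 N).
Azimuth = atan2(-0.001143, +0.007905) = 351.8° ≈ 352°.

352°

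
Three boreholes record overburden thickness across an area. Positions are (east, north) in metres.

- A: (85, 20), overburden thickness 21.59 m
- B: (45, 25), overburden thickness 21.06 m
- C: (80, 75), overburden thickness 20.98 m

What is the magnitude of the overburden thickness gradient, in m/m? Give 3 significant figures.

Differences from A: to B (Δx, Δy, Δh) = (-40, 5, -0.53); to C = (-5, 55, -0.61).
Determinant of the coordinate differences = (-40)·55 − (-5)·5 = -2175.
∂d/∂x = [(-0.53)·55 − (-0.61)·5] / -2175 = +0.01200
∂d/∂y = [(-40)·(-0.61) − (-5)·(-0.53)] / -2175 = -0.010000
|∇f| = √(0.01200² + -0.010000²) = 0.01562 m/m

0.0156 m/m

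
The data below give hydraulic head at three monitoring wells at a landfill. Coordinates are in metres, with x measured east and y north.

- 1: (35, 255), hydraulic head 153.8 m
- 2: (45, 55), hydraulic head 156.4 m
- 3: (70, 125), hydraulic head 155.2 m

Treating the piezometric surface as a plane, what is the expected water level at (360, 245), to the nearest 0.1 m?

150.6 m

With h = a·x + b·y + c and 1 as origin, the differences give:
  10·a + (-200)·b = +2.6
  35·a + (-130)·b = +1.4
Eliminate b (×(-130) and ×(-200), subtract): 5700·a = -58.00 → a = ∂h/∂x = -0.01018
Back-substitute: b = ∂h/∂y = -0.01351.
h(360, 245) = 153.8 + (-0.01018)·(325) + (-0.01351)·(-10) = 153.8 -3.307 +0.135 = 150.628 m.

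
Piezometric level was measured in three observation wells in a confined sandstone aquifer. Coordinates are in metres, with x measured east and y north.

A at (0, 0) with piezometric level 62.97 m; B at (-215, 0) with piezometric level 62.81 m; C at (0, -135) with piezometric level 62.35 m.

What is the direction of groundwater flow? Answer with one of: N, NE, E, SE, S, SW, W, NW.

∂h/∂x = (62.81 − 62.97) / (-215 − 0) = +0.0007442
∂h/∂y = (62.35 − 62.97) / (-135 − 0) = +0.004593
Flow = −∇h = (-0.0007442 east, -0.004593 north), which points south.

S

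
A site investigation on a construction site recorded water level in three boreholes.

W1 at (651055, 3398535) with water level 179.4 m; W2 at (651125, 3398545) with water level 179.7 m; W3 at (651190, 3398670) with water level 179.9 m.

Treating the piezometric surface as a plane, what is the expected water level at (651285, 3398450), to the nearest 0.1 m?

Differences from W1: to W2 (Δx, Δy, Δh) = (70, 10, +0.3); to W3 = (135, 135, +0.5).
Determinant of the coordinate differences = 70·135 − 135·10 = 8100.
∂h/∂x = [(+0.3)·135 − (+0.5)·10] / 8100 = +0.004383
∂h/∂y = [70·(+0.5) − 135·(+0.3)] / 8100 = -0.0006790
h(651285, 3398450) = 179.4 + (+0.004383)·(230) + (-0.0006790)·(-85) = 179.4 +1.008 +0.058 = 180.466 m.

180.5 m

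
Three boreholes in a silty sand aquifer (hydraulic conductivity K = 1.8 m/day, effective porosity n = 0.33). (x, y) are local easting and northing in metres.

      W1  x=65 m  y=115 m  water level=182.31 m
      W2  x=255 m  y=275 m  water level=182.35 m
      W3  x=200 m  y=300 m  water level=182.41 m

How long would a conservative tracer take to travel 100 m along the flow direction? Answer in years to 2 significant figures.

Three-point gradient (reference W1): Δ to W2 = (190, 160, +0.04), Δ to W3 = (135, 185, +0.10).
∂h/∂x = -0.0006347, ∂h/∂y = +0.001004 (det = 13550).
|∇h| = √(-0.0006347² + 0.001004²) = 0.001188
Seepage velocity v = K·i/n = 1.8 × 0.001188 / 0.33 = 0.00648 m/day.
t = 100 / 0.00648 = 1.543e+04 days = 42.2 years.

42 years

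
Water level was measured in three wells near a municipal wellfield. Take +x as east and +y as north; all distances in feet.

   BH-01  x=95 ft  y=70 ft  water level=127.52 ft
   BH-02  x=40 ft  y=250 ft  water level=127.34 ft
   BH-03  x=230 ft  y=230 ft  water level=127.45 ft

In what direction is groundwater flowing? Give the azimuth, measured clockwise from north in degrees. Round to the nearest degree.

330°

Differences from BH-01: to BH-02 (Δx, Δy, Δh) = (-55, 180, -0.18); to BH-03 = (135, 160, -0.07).
Determinant of the coordinate differences = (-55)·160 − 135·180 = -33100.
∂h/∂x = [(-0.18)·160 − (-0.07)·180] / -33100 = +0.0004894
∂h/∂y = [(-55)·(-0.07) − 135·(-0.18)] / -33100 = -0.0008505
Flow direction (−∇h) has components (-0.0004894 E, +0.0008505 N).
Azimuth = atan2(E, N) = atan2(-0.0004894, +0.0008505) = 330.1° ≈ 330°.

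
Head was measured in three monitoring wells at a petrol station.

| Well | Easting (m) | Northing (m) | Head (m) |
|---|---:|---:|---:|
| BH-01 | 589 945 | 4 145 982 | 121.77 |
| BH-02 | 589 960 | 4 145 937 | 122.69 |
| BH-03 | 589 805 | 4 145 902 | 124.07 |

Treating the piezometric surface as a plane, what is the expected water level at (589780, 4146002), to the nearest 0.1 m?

With h = a·x + b·y + c and BH-01 as origin, the differences give:
  15·a + (-45)·b = +0.92
  (-140)·a + (-80)·b = +2.30
Eliminate b (×(-80) and ×(-45), subtract): -7500·a = 29.900 → a = ∂h/∂x = -0.003987
Back-substitute: b = ∂h/∂y = -0.02177.
h(589780, 4146002) = 121.77 + (-0.003987)·(-165) + (-0.02177)·(20) = 121.77 +0.658 -0.435 = 121.992 m.

122.0 m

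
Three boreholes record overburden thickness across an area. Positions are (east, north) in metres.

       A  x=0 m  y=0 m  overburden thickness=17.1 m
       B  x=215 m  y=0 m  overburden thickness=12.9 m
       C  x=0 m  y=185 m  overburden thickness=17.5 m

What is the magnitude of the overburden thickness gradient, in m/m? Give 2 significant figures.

∂d/∂x = (12.9 − 17.1) / (215 − 0) = -0.01953
∂d/∂y = (17.5 − 17.1) / (185 − 0) = +0.002162
|∇f| = √(-0.01953² + 0.002162²) = 0.01965 m/m

0.020 m/m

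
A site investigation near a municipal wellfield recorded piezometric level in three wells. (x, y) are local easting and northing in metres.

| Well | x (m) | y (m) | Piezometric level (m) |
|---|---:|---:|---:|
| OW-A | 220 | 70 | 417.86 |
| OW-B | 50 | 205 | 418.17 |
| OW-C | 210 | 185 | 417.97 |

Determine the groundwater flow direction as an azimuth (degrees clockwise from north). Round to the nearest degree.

127°

Taking OW-A as reference: OW-B−OW-A = (-170, 135, +0.31); OW-C−OW-A = (-10, 115, +0.11).
Determinant of the coordinate differences = (-170)·115 − (-10)·135 = -18200.
∂h/∂x = [(+0.31)·115 − (+0.11)·135] / -18200 = -0.001143
∂h/∂y = [(-170)·(+0.11) − (-10)·(+0.31)] / -18200 = +0.0008571
Flow direction (−∇h) has components (+0.001143 E, -0.0008571 N).
Azimuth = atan2(E, N) = atan2(+0.001143, -0.0008571) = 126.9° ≈ 127°.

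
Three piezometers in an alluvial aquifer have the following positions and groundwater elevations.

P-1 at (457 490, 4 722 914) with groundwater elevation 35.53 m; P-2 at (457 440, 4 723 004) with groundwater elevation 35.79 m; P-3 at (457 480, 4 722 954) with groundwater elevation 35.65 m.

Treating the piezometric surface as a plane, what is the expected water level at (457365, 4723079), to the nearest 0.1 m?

36.0 m

Three-point gradient (reference P-1): Δ to P-2 = (-50, 90, +0.26), Δ to P-3 = (-10, 40, +0.12).
∂h/∂x = +0.0003636, ∂h/∂y = +0.003091 (det = -1100).
h(457365, 4723079) = 35.53 + (+0.0003636)·(-125) + (+0.003091)·(165) = 35.53 -0.045 +0.510 = 35.995 m.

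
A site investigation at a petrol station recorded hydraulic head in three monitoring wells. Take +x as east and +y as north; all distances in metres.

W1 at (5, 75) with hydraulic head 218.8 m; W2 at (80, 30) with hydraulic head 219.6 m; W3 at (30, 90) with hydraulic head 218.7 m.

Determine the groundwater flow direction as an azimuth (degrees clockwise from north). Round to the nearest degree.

With h = a·x + b·y + c and W1 as origin, the differences give:
  75·a + (-45)·b = +0.8
  25·a + 15·b = -0.1
Eliminate b (×15 and ×(-45), subtract): 2250·a = 7.50 → a = ∂h/∂x = +0.003333
Back-substitute: b = ∂h/∂y = -0.01222.
Flow direction (−∇h) has components (-0.003333 E, +0.01222 N).
Azimuth = atan2(E, N) = atan2(-0.003333, +0.01222) = 344.7° ≈ 345°.

345°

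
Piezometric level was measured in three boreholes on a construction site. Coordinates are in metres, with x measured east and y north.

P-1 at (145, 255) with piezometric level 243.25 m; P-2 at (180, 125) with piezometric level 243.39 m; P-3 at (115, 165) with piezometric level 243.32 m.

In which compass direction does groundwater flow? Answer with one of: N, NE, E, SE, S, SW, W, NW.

With h = a·x + b·y + c and P-1 as origin, the differences give:
  35·a + (-130)·b = +0.14
  (-30)·a + (-90)·b = +0.07
Eliminate b (×(-90) and ×(-130), subtract): -7050·a = -3.500 → a = ∂h/∂x = +0.0004965
Back-substitute: b = ∂h/∂y = -0.0009433.
Flow = −∇h = (-0.0004965 east, +0.0009433 north), which points northwest.

NW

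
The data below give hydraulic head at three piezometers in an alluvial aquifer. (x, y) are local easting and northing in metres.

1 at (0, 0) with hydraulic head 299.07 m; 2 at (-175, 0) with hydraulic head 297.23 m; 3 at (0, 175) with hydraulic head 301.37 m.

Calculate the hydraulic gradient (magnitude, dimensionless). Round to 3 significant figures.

0.0168

∂h/∂x = (297.23 − 299.07) / (-175 − 0) = +0.01051
∂h/∂y = (301.37 − 299.07) / (175 − 0) = +0.01314
|∇h| = √(0.01051² + 0.01314²) = 0.01683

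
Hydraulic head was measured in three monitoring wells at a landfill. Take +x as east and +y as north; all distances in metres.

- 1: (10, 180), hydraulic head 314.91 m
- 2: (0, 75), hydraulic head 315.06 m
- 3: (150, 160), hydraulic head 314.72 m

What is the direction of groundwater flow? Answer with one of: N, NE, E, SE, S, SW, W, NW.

NE

With h = a·x + b·y + c and 1 as origin, the differences give:
  (-10)·a + (-105)·b = +0.15
  140·a + (-20)·b = -0.19
Eliminate b (×(-20) and ×(-105), subtract): 14900·a = -22.950 → a = ∂h/∂x = -0.001540
Back-substitute: b = ∂h/∂y = -0.001282.
Flow = −∇h = (+0.001540 east, +0.001282 north), which points northeast.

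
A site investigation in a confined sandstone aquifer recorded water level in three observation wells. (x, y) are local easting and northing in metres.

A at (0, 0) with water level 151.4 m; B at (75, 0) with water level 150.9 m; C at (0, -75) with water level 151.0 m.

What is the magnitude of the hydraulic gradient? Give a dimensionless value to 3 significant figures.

∂h/∂x = (150.9 − 151.4) / (75 − 0) = -0.006667
∂h/∂y = (151.0 − 151.4) / (-75 − 0) = +0.005333
|∇h| = √(-0.006667² + 0.005333²) = 0.008538

0.00854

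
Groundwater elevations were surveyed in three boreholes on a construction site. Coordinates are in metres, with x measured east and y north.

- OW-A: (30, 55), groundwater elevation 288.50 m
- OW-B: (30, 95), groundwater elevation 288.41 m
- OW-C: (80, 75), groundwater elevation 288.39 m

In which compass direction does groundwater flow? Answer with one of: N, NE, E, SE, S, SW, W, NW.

NE

With h = a·x + b·y + c and OW-A as origin, the differences give:
  0·a + 40·b = -0.09
  50·a + 20·b = -0.11
Eliminate b (×20 and ×40, subtract): -2000·a = 2.600 → a = ∂h/∂x = -0.001300
Back-substitute: b = ∂h/∂y = -0.002250.
Flow = −∇h = (+0.001300 east, +0.002250 north), which points northeast.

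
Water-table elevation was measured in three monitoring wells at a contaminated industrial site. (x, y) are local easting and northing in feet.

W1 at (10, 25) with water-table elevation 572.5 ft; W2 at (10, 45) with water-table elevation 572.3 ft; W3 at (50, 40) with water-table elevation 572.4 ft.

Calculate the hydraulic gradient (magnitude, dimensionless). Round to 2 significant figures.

0.010

With h = a·x + b·y + c and W1 as origin, the differences give:
  0·a + 20·b = -0.2
  40·a + 15·b = -0.1
Eliminate b (×15 and ×20, subtract): -800·a = -1.00 → a = ∂h/∂x = +0.001250
Back-substitute: b = ∂h/∂y = -0.01000.
|∇h| = √(0.001250² + -0.01000²) = 0.01008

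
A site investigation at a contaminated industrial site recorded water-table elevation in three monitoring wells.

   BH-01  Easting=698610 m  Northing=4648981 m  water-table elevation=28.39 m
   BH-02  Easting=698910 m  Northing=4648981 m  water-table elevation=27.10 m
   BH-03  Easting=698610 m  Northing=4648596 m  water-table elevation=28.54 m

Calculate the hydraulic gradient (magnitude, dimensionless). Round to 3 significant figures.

∂h/∂x = (27.10 − 28.39) / (698910 − 698610) = -0.004300
∂h/∂y = (28.54 − 28.39) / (4648596 − 4648981) = -0.0003896
|∇h| = √(-0.004300² + -0.0003896²) = 0.004318

0.00432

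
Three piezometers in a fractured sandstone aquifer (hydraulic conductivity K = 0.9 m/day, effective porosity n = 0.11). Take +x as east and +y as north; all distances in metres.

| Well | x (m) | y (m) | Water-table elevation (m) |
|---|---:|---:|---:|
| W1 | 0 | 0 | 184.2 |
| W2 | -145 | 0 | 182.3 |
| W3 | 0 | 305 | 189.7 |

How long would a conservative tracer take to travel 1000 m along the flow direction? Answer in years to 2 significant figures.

∂h/∂x = (182.3 − 184.2) / (-145 − 0) = +0.01310
∂h/∂y = (189.7 − 184.2) / (305 − 0) = +0.01803
|∇h| = √(0.01310² + 0.01803²) = 0.02229
Seepage velocity v = K·i/n = 0.9 × 0.02229 / 0.11 = 0.1824 m/day.
t = 1000 / 0.1824 = 5482 days = 15 years.

15 years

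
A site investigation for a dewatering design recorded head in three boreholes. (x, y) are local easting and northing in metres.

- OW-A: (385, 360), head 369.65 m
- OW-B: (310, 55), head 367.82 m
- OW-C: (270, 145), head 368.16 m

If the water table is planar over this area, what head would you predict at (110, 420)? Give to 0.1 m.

369.1 m

Differences from OW-A: to OW-B (Δx, Δy, Δh) = (-75, -305, -1.83); to OW-C = (-115, -215, -1.49).
Solve a·Δx + b·Δy = Δh: det = (-75)·(-215) − (-115)·(-305) = -18950.
∂h/∂x = [(-1.83)·(-215) − (-1.49)·(-305)] / -18950 = +0.003219
∂h/∂y = [(-75)·(-1.49) − (-115)·(-1.83)] / -18950 = +0.005208
h(110, 420) = 369.65 + (+0.003219)·(-275) + (+0.005208)·(60) = 369.65 -0.885 +0.313 = 369.077 m.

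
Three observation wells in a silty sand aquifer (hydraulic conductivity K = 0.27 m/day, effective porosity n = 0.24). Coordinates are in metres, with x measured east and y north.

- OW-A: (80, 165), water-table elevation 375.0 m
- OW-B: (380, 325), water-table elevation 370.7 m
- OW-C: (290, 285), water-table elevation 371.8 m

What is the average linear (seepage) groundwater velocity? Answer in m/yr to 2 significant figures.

Taking OW-A as reference: OW-B−OW-A = (300, 160, -4.3); OW-C−OW-A = (210, 120, -3.2).
Solve a·Δx + b·Δy = Δh: det = 300·120 − 210·160 = 2400.
∂h/∂x = [(-4.3)·120 − (-3.2)·160] / 2400 = -0.001667
∂h/∂y = [300·(-3.2) − 210·(-4.3)] / 2400 = -0.02375
|∇h| = √(-0.001667² + -0.02375²) = 0.02381
Seepage velocity v = K·i/n = 0.27 × 0.02381 / 0.24 = 0.02679 m/day = 9.785 m/yr.

9.8 m/yr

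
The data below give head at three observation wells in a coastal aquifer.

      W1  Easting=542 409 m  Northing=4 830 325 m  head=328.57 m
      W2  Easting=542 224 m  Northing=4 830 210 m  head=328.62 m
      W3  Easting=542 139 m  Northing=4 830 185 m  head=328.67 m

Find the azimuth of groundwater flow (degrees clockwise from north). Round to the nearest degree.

Three-point gradient (reference W1): Δ to W2 = (-185, -115, +0.05), Δ to W3 = (-270, -140, +0.10).
∂h/∂x = -0.0008738, ∂h/∂y = +0.0009709 (det = -5150).
Flow direction (−∇h) has components (+0.0008738 E, -0.0009709 N).
Azimuth = atan2(E, N) = atan2(+0.0008738, -0.0009709) = 138.0° ≈ 138°.

138°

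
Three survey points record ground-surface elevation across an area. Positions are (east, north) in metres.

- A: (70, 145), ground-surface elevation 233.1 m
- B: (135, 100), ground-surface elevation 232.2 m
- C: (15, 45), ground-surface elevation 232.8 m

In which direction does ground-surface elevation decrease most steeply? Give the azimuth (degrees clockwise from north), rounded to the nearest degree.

Differences from A: to B (Δx, Δy, Δh) = (65, -45, -0.9); to C = (-55, -100, -0.3).
Determinant of the coordinate differences = 65·(-100) − (-55)·(-45) = -8975.
∂z/∂x = [(-0.9)·(-100) − (-0.3)·(-45)] / -8975 = -0.008524
∂z/∂y = [65·(-0.3) − (-55)·(-0.9)] / -8975 = +0.007688
Steepest decrease is along −∇f: components (+0.008524 E, -0.007688 N).
Azimuth = atan2(+0.008524, -0.007688) = 132.0° ≈ 132°.

132°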